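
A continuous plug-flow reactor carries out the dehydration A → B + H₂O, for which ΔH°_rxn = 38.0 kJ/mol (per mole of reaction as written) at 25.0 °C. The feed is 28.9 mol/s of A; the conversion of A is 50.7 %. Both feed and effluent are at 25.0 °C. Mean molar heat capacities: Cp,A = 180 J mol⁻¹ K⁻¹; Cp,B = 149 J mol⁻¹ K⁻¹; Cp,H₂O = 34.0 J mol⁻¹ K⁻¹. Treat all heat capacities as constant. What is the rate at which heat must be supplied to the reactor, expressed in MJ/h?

Extent of reaction ξ = 0.507 × 28.9 = 14.652 mol/s
Reaction term: ξ·ΔH°_rxn = 14.652 × 38.0 = 556.79 kJ/s
Q = ΔH = 556.79 kJ/s = 556.79 kW
Heat supplied = 2004.4 MJ/h

Q_in = 2000 MJ/h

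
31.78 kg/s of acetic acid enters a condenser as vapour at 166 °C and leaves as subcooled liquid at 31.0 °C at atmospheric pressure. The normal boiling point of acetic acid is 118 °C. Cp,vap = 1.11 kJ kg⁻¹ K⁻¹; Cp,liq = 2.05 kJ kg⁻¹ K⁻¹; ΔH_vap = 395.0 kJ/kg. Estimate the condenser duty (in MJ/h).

Q_c = 71700 MJ/h

vapour 166→118 °C: -53.28 kJ/kg
condensation at 118 °C: -395 kJ/kg
liquid 118→31.0 °C: -178.35 kJ/kg
Δh = -53.28 + -395 + -178.35 = -626.63 kJ/kg
Q = ṁ·Δh = 31.78 kg/s × -626.63 kJ/kg = -19914 kJ/s
|Q| = 19914 kW = 71691 MJ/h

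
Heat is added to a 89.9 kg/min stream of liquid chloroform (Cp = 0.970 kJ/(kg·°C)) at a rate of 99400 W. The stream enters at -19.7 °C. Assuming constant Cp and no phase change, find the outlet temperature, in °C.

T_out = 48.7 °C

Q = 99400 W = 5964 kJ/min
ΔT = Q/(ṁ·Cp) = 5964/(89.9×0.970) = 68.392 K
T_out = -19.7 + 68.392 = 48.692 °C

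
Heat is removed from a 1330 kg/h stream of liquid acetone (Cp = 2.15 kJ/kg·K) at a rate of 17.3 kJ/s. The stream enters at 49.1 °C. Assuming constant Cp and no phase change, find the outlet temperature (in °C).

Q = 17.3 kJ/s = 62280 kJ/h
ΔT = Q/(ṁ·Cp) = 62280/(1330×2.15) = 21.78 K
T_out = 49.1 − 21.78 = 27.32 °C

T_out = 27.3 °C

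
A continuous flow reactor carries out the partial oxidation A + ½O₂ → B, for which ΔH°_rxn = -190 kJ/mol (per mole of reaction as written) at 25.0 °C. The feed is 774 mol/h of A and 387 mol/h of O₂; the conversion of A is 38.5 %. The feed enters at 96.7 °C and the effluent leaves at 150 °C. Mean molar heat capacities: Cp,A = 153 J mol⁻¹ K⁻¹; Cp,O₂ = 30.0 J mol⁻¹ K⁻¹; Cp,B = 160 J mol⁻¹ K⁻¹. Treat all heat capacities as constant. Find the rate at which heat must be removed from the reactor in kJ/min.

Q_out = 833 kJ/min

Extent of reaction ξ = 0.385 × 774 = 297.99 mol/h
Reaction term: ξ·ΔH°_rxn = 297.99 × -190 = -56618 kJ/h
Sensible, feed 96.7→25 °C: -9323.3 kJ/h
Outlet flows (mol/h): A 476.01, O₂ 238, B 297.99
Sensible, products 25→150 °C: 15956 kJ/h
Q = ΔH = -49985 kJ/h = -13.885 kW
Heat removed = 833.09 kJ/min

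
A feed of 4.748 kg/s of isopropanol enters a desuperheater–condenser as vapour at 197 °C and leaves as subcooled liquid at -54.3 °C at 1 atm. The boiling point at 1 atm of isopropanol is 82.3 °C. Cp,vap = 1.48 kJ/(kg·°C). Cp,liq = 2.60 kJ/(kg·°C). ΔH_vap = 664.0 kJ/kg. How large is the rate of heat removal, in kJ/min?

Q_c = 339000 kJ/min

vapour 197→82.3 °C: -169.76 kJ/kg
condensation at 82.3 °C: -664 kJ/kg
liquid 82.3→-54.3 °C: -355.16 kJ/kg
Δh = -169.76 + -664 + -355.16 = -1188.9 kJ/kg
Q = ṁ·Δh = 4.748 kg/s × -1188.9 kJ/kg = -5645 kJ/s
|Q| = 5645 kW = 338700 kJ/min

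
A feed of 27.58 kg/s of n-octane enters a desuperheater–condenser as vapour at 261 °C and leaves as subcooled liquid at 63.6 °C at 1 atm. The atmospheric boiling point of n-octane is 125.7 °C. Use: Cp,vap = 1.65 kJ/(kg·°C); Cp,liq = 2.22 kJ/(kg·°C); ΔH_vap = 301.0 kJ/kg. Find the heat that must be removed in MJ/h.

Q_c = 65700 MJ/h

vapour 261→125.7 °C: -223.25 kJ/kg
condensation at 125.7 °C: -301 kJ/kg
liquid 125.7→63.6 °C: -137.86 kJ/kg
Δh = -223.25 + -301 + -137.86 = -662.11 kJ/kg
Q = ṁ·Δh = 27.58 kg/s × -662.11 kJ/kg = -18261 kJ/s
|Q| = 18261 kW = 65739 MJ/h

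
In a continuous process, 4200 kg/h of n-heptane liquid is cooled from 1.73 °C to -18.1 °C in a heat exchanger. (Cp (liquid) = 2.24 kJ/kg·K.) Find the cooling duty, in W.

Q = ṁ·Cp·ΔT = 4200 × 2.24 × (-18.1 − 1.73) = -186560 kJ/h
Converting: 186560 / 3600 s = 51.822 kW
Cooling duty = 51822 W

Q_c = 51800 W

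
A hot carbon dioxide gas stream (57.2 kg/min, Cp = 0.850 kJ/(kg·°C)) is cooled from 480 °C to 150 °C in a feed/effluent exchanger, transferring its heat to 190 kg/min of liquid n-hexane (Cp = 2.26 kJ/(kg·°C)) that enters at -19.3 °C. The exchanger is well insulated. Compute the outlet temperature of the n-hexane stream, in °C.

T_c,out = 18.1 °C

Heat released by hot stream: Q = 57.2 × 0.850 × (480 − 150) = 16045 kJ/min
Energy balance on cold side (adiabatic exchanger): Q = ṁ_c·Cp_c·(T_c,out − T_c,in)
T_c,out = -19.3 + 16045/(190 × 2.26) = 18.065 °C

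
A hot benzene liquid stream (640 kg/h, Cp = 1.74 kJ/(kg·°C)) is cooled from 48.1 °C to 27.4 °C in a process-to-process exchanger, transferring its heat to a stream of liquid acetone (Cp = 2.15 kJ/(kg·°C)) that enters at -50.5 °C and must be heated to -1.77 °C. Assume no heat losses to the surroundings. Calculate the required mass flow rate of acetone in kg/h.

ṁ_c = 220 kg/h

Heat released by hot stream: Q = 640 × 1.74 × (48.1 − 27.4) = 23052 kJ/h
Energy balance on cold side (adiabatic exchanger): Q = ṁ_c·Cp_c·(T_c,out − T_c,in)
ṁ_c = 23052 / [2.15 × (-1.77 − -50.5)] = 220.02 kg/h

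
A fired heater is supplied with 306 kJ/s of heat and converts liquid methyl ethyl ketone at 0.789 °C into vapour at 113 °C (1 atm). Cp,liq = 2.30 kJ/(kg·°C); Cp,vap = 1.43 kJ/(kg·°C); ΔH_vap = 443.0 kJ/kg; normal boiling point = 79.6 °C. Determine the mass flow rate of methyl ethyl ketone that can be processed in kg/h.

Δh = 2.30×(79.6−0.789) + 443.0 + 1.43×(113−79.6) = 672.03 kJ/kg
Q = 306 kJ/s = 306 kJ/s = 1.1016e+06 kJ/h
ṁ = Q/Δh = 1.1016e+06 / 672.03 = 1639.2 kg/h

ṁ = 1640 kg/h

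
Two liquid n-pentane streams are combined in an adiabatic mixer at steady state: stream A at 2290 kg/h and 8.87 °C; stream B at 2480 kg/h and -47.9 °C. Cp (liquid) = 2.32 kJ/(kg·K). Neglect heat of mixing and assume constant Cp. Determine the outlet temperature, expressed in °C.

Adiabatic, steady state ⇒ Σ ṁᵢCp,ᵢ(T_out − Tᵢ) = 0
Σ ṁᵢCp,ᵢTᵢ = 2290×2.32×8.87 + 2480×2.32×-47.9 = -228470
Σ ṁᵢCp,ᵢ = 2290×2.32 + 2480×2.32 = 11066
T_out = -228470 / 11066 = -20.646 °C

T_out = -20.6 °C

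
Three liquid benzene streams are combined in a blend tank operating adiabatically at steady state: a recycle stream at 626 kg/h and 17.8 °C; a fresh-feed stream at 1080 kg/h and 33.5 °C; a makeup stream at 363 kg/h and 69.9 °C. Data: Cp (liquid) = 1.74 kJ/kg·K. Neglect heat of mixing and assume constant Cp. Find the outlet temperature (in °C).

No heat crosses the boundary, so H_out = H_in.
T_out = Σ ṁᵢCp,ᵢTᵢ / Σ ṁᵢCp,ᵢ
      = 126490 / 3600.1 = 35.136 °C

T_out = 35.1 °C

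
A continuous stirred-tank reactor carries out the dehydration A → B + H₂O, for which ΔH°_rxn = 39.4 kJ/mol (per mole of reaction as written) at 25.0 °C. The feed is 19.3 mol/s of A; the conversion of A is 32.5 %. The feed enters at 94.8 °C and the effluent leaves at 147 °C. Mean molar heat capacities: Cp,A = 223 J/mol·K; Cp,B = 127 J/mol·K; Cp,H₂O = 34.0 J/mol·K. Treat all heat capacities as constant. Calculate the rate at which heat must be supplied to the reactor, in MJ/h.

Extent of reaction ξ = 0.325 × 19.3 = 6.2725 mol/s
Reaction term: ξ·ΔH°_rxn = 6.2725 × 39.4 = 247.14 kJ/s
Sensible, feed 94.8→25 °C: -300.41 kJ/s
Outlet flows (mol/s): A 13.027, B 6.2725, H₂O 6.2725
Sensible, products 25→147 °C: 477.63 kJ/s
Q = ΔH = 424.35 kJ/s = 424.35 kW
Heat supplied = 1527.7 MJ/h

Q_in = 1530 MJ/h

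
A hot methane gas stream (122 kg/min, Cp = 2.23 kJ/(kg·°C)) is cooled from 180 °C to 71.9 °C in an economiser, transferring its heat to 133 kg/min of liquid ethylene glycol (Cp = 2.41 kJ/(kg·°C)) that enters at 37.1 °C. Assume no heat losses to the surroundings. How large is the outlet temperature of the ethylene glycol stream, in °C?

Heat released by hot stream: Q = 122 × 2.23 × (180 − 71.9) = 29410 kJ/min
Energy balance on cold side (adiabatic exchanger): Q = ṁ_c·Cp_c·(T_c,out − T_c,in)
T_c,out = 37.1 + 29410/(133 × 2.41) = 128.85 °C

T_c,out = 129 °C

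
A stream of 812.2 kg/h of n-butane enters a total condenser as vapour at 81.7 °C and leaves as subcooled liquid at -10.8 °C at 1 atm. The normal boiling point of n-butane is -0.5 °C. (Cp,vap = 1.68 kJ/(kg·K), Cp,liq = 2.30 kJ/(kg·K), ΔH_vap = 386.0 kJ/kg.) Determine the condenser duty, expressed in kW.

Q_c = 124 kW

vapour 81.7→-0.5 °C: -138.1 kJ/kg
condensation at -0.5 °C: -386 kJ/kg
liquid -0.5→-10.8 °C: -23.69 kJ/kg
Δh = -138.1 + -386 + -23.69 = -547.79 kJ/kg
Q = ṁ·Δh = 812.2 kg/h × -547.79 kJ/kg = -444910 kJ/h
|Q| = 123.59 kW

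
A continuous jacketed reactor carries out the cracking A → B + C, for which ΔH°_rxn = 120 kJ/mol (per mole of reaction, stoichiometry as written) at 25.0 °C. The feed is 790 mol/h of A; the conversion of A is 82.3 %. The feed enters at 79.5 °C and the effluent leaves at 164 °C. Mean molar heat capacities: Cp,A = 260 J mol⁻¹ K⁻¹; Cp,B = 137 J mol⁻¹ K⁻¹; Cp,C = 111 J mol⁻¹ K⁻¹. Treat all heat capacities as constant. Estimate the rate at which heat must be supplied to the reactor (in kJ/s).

Q_in = 26.2 kJ/s

Extent of reaction ξ = 0.823 × 790 = 650.17 mol/h
Reaction term: ξ·ΔH°_rxn = 650.17 × 120 = 78020 kJ/h
Sensible, feed 79.5→25 °C: -11194 kJ/h
Outlet flows (mol/h): A 139.83, B 650.17, C 650.17
Sensible, products 25→164 °C: 27466 kJ/h
Q = ΔH = 94292 kJ/h = 26.192 kW
Heat supplied = 26.192 kJ/s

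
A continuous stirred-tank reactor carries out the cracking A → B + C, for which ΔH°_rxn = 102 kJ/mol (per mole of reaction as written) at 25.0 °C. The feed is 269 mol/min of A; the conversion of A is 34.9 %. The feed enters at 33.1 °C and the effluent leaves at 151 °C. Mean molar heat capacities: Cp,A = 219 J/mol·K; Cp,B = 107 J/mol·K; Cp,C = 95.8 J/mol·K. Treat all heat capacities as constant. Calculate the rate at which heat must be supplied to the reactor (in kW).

Q_in = 272 kW

Extent of reaction ξ = 0.349 × 269 = 93.881 mol/min
Reaction term: ξ·ΔH°_rxn = 93.881 × 102 = 9575.9 kJ/min
Sensible, feed 33.1→25 °C: -477.18 kJ/min
Outlet flows (mol/min): A 175.12, B 93.881, C 93.881
Sensible, products 25→151 °C: 7231.2 kJ/min
Q = ΔH = 16330 kJ/min = 272.16 kW
Heat supplied = 272.16 kW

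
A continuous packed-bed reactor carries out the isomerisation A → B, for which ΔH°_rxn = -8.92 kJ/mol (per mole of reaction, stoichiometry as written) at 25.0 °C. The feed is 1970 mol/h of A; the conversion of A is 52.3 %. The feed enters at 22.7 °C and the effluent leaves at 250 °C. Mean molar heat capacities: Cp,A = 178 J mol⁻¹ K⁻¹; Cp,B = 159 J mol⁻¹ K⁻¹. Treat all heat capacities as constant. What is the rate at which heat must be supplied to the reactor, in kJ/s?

Q_in = 18.4 kJ/s

Extent of reaction ξ = 0.523 × 1970 = 1030.3 mol/h
Reaction term: ξ·ΔH°_rxn = 1030.3 × -8.92 = -9190.4 kJ/h
Sensible, feed 22.7→25 °C: 806.52 kJ/h
Outlet flows (mol/h): A 939.69, B 1030.3
Sensible, products 25→250 °C: 74494 kJ/h
Q = ΔH = 66110 kJ/h = 18.364 kW
Heat supplied = 18.364 kJ/s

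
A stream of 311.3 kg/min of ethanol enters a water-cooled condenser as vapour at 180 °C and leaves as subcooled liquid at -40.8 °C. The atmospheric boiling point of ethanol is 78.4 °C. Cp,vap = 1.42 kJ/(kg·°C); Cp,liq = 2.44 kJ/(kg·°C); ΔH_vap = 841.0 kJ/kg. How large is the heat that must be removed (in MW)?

vapour 180→78.4 °C: -144.27 kJ/kg
condensation at 78.4 °C: -841 kJ/kg
liquid 78.4→-40.8 °C: -290.85 kJ/kg
Δh = -144.27 + -841 + -290.85 = -1276.1 kJ/kg
Q = ṁ·Δh = 311.3 kg/min × -1276.1 kJ/kg = -397260 kJ/min
|Q| = 6620.9 kW = 6.6209 MW

Q_c = 6.62 MW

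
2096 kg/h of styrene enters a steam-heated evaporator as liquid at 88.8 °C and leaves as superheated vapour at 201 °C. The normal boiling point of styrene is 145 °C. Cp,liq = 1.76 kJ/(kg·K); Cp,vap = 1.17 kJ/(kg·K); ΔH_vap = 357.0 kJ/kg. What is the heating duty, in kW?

liquid 88.8→145 °C: 98.912 kJ/kg
vaporisation at 145 °C: 357 kJ/kg
vapour 145→201 °C: 65.52 kJ/kg
Δh = 98.912 + 357 + 65.52 = 521.43 kJ/kg
Q = ṁ·Δh = 2096 kg/h × 521.43 kJ/kg = 1.0929e+06 kJ/h
|Q| = 303.59 kW

Q = 304 kW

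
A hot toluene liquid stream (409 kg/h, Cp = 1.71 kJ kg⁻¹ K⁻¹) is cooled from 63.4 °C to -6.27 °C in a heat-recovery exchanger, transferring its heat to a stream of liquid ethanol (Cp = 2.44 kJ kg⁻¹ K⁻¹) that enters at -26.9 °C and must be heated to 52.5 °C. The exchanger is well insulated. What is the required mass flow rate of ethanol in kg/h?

ṁ_c = 252 kg/h

Heat released by hot stream: Q = 409 × 1.71 × (63.4 − -6.27) = 48727 kJ/h
Energy balance on cold side (adiabatic exchanger): Q = ṁ_c·Cp_c·(T_c,out − T_c,in)
ṁ_c = 48727 / [2.44 × (52.5 − -26.9)] = 251.51 kg/h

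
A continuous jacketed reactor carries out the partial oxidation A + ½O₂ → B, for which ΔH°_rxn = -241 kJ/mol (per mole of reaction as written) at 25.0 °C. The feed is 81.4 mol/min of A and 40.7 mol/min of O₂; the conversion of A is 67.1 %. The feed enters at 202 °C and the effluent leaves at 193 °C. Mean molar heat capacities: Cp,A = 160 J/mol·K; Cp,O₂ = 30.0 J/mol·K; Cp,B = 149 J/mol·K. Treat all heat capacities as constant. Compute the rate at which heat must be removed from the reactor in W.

Extent of reaction ξ = 0.671 × 81.4 = 54.619 mol/min
Reaction term: ξ·ΔH°_rxn = 54.619 × -241 = -13163 kJ/min
Sensible, feed 202→25 °C: -2521.4 kJ/min
Outlet flows (mol/min): A 26.781, O₂ 13.39, B 54.619
Sensible, products 25→193 °C: 2154.6 kJ/min
Q = ΔH = -13530 kJ/min = -225.5 kW
Heat removed = 225500 W

Q_out = 226000 W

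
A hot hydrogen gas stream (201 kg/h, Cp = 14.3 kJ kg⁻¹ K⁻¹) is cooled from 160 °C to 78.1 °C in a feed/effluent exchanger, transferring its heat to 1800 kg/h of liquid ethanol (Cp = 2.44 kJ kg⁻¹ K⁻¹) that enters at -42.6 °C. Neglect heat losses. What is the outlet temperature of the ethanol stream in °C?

T_c,out = 11.0 °C

Heat released by hot stream: Q = 201 × 14.3 × (160 − 78.1) = 235410 kJ/h
Energy balance on cold side (adiabatic exchanger): Q = ṁ_c·Cp_c·(T_c,out − T_c,in)
T_c,out = -42.6 + 235410/(1800 × 2.44) = 10.999 °C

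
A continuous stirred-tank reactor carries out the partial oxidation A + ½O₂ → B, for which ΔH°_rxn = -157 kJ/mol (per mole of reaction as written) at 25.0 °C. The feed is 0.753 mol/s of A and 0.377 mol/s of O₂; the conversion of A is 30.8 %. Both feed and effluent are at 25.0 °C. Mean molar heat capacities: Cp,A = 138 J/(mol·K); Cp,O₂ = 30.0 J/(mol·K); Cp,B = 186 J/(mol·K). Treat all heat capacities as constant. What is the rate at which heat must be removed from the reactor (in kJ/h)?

Extent of reaction ξ = 0.308 × 0.753 = 0.23192 mol/s
Reaction term: ξ·ΔH°_rxn = 0.23192 × -157 = -36.412 kJ/s
Q = ΔH = -36.412 kJ/s = -36.412 kW
Heat removed = 131080 kJ/h

Q_out = 131000 kJ/h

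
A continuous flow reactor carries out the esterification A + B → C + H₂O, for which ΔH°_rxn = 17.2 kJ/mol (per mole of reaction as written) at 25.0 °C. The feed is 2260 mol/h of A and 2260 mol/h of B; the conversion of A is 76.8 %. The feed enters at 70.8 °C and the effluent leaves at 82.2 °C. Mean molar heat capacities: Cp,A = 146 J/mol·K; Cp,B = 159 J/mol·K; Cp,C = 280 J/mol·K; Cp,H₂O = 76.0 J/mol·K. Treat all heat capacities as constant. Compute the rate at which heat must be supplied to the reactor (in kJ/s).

Q_in = 11.9 kJ/s

Extent of reaction ξ = 0.768 × 2260 = 1735.7 mol/h
Reaction term: ξ·ΔH°_rxn = 1735.7 × 17.2 = 29854 kJ/h
Sensible, feed 70.8→25 °C: -31570 kJ/h
Outlet flows (mol/h): A 524.32, B 524.32, C 1735.7, H₂O 1735.7
Sensible, products 25→82.2 °C: 44491 kJ/h
Q = ΔH = 42775 kJ/h = 11.882 kW
Heat supplied = 11.882 kJ/s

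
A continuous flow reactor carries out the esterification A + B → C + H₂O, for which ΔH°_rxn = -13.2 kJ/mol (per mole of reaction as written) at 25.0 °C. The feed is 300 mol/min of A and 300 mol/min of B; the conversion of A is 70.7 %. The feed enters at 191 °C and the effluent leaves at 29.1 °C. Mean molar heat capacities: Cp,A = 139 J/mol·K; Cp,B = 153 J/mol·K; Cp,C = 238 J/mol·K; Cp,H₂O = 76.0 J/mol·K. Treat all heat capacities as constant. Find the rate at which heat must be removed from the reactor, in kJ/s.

Extent of reaction ξ = 0.707 × 300 = 212.1 mol/min
Reaction term: ξ·ΔH°_rxn = 212.1 × -13.2 = -2799.7 kJ/min
Sensible, feed 191→25 °C: -14542 kJ/min
Outlet flows (mol/min): A 87.9, B 87.9, C 212.1, H₂O 212.1
Sensible, products 25→29.1 °C: 378.29 kJ/min
Q = ΔH = -16963 kJ/min = -282.72 kW
Heat removed = 282.72 kJ/s

Q_out = 283 kJ/s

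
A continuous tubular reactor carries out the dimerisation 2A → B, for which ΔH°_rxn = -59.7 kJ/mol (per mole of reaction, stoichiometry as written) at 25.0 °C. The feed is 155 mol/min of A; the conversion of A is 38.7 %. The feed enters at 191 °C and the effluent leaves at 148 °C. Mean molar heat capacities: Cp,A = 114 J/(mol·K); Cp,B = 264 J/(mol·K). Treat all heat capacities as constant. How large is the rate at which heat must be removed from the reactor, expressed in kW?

Q_out = 40.3 kW

Extent of reaction ξ = 0.387 × 155 / 2 = 29.992 mol/min
Reaction term: ξ·ΔH°_rxn = 29.992 × -59.7 = -1790.6 kJ/min
Sensible, feed 191→25 °C: -2933.2 kJ/min
Outlet flows (mol/min): A 95.015, B 29.992
Sensible, products 25→148 °C: 2306.2 kJ/min
Q = ΔH = -2417.6 kJ/min = -40.293 kW
Heat removed = 40.293 kW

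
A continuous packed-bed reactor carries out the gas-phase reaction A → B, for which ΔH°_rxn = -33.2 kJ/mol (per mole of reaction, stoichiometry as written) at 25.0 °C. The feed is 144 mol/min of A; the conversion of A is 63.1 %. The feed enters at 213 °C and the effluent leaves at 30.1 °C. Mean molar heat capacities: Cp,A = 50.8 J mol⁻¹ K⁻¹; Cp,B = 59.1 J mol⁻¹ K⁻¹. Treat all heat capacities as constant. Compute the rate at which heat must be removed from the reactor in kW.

Q_out = 72.5 kW

Extent of reaction ξ = 0.631 × 144 = 90.864 mol/min
Reaction term: ξ·ΔH°_rxn = 90.864 × -33.2 = -3016.7 kJ/min
Sensible, feed 213→25 °C: -1375.3 kJ/min
Outlet flows (mol/min): A 53.136, B 90.864
Sensible, products 25→30.1 °C: 41.154 kJ/min
Q = ΔH = -4350.8 kJ/min = -72.513 kW
Heat removed = 72.513 kW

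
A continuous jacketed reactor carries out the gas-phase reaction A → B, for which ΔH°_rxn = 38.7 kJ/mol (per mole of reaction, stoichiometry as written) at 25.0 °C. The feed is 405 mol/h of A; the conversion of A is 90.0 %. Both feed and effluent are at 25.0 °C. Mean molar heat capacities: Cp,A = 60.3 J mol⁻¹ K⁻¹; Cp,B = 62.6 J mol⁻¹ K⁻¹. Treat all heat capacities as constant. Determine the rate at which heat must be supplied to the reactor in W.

Extent of reaction ξ = 0.900 × 405 = 364.5 mol/h
Reaction term: ξ·ΔH°_rxn = 364.5 × 38.7 = 14106 kJ/h
Q = ΔH = 14106 kJ/h = 3.9184 kW
Heat supplied = 3918.4 W

Q_in = 3920 W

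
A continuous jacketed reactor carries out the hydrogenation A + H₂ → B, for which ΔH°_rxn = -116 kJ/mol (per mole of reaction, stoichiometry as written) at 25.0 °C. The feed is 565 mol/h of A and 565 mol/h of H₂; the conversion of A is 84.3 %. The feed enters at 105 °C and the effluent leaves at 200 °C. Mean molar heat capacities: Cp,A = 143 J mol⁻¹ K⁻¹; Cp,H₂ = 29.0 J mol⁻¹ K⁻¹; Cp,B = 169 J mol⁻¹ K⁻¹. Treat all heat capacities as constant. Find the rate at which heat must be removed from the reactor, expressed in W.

Extent of reaction ξ = 0.843 × 565 = 476.29 mol/h
Reaction term: ξ·ΔH°_rxn = 476.29 × -116 = -55250 kJ/h
Sensible, feed 105→25 °C: -7774.4 kJ/h
Outlet flows (mol/h): A 88.705, H₂ 88.705, B 476.29
Sensible, products 25→200 °C: 16756 kJ/h
Q = ΔH = -46268 kJ/h = -12.852 kW
Heat removed = 12852 W

Q_out = 12900 W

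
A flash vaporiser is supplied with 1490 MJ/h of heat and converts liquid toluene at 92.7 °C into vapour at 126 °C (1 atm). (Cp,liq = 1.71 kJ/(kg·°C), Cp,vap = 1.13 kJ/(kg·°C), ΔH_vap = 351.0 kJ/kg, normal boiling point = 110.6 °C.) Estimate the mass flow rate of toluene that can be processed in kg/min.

Δh = 1.71×(110.6−92.7) + 351.0 + 1.13×(126−110.6) = 399.01 kJ/kg
Q = 1490 MJ/h = 413.89 kJ/s = 24833 kJ/min
ṁ = Q/Δh = 24833 / 399.01 = 62.237 kg/min

ṁ = 62.2 kg/min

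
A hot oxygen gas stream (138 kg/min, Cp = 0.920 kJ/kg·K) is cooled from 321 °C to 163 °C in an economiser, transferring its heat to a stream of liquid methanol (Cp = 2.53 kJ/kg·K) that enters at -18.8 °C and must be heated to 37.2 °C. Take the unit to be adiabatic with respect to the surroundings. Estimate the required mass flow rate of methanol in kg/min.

ṁ_c = 142 kg/min

Heat released by hot stream: Q = 138 × 0.920 × (321 − 163) = 20060 kJ/min
Energy balance on cold side (adiabatic exchanger): Q = ṁ_c·Cp_c·(T_c,out − T_c,in)
ṁ_c = 20060 / [2.53 × (37.2 − -18.8)] = 141.58 kg/min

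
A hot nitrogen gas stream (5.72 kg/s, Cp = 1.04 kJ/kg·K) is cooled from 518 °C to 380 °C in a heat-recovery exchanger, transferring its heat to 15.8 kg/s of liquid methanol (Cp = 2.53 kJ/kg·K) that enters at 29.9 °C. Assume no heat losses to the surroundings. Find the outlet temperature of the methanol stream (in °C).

Heat released by hot stream: Q = 5.72 × 1.04 × (518 − 380) = 820.93 kJ/s
Energy balance on cold side (adiabatic exchanger): Q = ṁ_c·Cp_c·(T_c,out − T_c,in)
T_c,out = 29.9 + 820.93/(15.8 × 2.53) = 50.437 °C

T_c,out = 50.4 °C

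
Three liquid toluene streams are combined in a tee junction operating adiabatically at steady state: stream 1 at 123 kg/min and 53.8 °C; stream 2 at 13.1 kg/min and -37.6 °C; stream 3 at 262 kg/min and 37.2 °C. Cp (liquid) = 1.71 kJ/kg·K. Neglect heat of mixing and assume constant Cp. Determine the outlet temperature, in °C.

Adiabatic, steady state ⇒ Σ ṁᵢCp,ᵢ(T_out − Tᵢ) = 0
Σ ṁᵢCp,ᵢTᵢ = 123×1.71×53.8 + 13.1×1.71×-37.6 + 262×1.71×37.2 = 27140
Σ ṁᵢCp,ᵢ = 123×1.71 + 13.1×1.71 + 262×1.71 = 680.75
T_out = 27140 / 680.75 = 39.867 °C

T_out = 39.9 °C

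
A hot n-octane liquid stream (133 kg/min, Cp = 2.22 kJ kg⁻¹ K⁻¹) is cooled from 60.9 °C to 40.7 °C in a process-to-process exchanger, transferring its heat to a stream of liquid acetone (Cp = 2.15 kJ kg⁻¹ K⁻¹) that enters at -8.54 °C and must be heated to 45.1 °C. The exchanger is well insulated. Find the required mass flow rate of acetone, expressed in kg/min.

ṁ_c = 51.7 kg/min

Heat released by hot stream: Q = 133 × 2.22 × (60.9 − 40.7) = 5964.3 kJ/min
Energy balance on cold side (adiabatic exchanger): Q = ṁ_c·Cp_c·(T_c,out − T_c,in)
ṁ_c = 5964.3 / [2.15 × (45.1 − -8.54)] = 51.716 kg/min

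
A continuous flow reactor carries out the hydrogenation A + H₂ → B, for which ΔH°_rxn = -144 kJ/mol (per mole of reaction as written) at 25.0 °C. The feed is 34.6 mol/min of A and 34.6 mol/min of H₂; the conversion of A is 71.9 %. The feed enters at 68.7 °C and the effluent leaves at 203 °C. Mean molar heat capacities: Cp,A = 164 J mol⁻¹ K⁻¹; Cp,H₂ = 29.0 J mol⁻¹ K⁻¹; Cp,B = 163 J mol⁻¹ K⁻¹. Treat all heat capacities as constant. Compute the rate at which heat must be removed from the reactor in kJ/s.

Extent of reaction ξ = 0.719 × 34.6 = 24.877 mol/min
Reaction term: ξ·ΔH°_rxn = 24.877 × -144 = -3582.3 kJ/min
Sensible, feed 68.7→25 °C: -291.82 kJ/min
Outlet flows (mol/min): A 9.7226, H₂ 9.7226, B 24.877
Sensible, products 25→203 °C: 1055.8 kJ/min
Q = ΔH = -2818.4 kJ/min = -46.973 kW
Heat removed = 46.973 kJ/s

Q_out = 47.0 kJ/s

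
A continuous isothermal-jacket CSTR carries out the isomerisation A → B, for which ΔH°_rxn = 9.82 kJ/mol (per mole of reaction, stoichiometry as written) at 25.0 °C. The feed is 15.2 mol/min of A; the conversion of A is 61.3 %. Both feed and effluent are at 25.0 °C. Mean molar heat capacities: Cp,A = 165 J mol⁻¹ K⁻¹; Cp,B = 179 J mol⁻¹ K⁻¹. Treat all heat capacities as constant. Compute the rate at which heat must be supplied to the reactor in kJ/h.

Q_in = 5490 kJ/h

Extent of reaction ξ = 0.613 × 15.2 = 9.3176 mol/min
Reaction term: ξ·ΔH°_rxn = 9.3176 × 9.82 = 91.499 kJ/min
Q = ΔH = 91.499 kJ/min = 1.525 kW
Heat supplied = 5489.9 kJ/h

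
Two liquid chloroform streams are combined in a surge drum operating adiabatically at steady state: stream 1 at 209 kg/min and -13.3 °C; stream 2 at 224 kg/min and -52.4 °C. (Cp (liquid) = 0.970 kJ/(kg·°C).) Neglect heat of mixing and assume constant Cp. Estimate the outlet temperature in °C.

T_out = -33.5 °C

No heat crosses the boundary, so H_out = H_in.
Σ ṁᵢCp,ᵢTᵢ = 209×0.970×-13.3 + 224×0.970×-52.4 = -14082
Σ ṁᵢCp,ᵢ = 209×0.970 + 224×0.970 = 420.01
T_out = -14082 / 420.01 = -33.527 °C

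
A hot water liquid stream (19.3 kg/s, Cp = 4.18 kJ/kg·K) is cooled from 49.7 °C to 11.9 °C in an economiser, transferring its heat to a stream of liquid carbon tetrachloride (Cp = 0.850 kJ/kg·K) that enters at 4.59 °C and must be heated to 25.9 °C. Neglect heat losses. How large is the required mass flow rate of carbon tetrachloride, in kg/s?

ṁ_c = 168 kg/s

Heat released by hot stream: Q = 19.3 × 4.18 × (49.7 − 11.9) = 3049.5 kJ/s
Energy balance on cold side (adiabatic exchanger): Q = ṁ_c·Cp_c·(T_c,out − T_c,in)
ṁ_c = 3049.5 / [0.850 × (25.9 − 4.59)] = 168.35 kg/s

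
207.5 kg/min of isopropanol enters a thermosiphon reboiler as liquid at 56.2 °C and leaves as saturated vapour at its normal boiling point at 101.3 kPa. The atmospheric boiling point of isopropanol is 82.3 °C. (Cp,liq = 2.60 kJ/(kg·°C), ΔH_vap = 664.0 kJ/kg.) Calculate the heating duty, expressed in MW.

liquid 56.2→82.3 °C: 67.86 kJ/kg
vaporisation at 82.3 °C: 664 kJ/kg
Δh = 67.86 + 664 = 731.86 kJ/kg
Q = ṁ·Δh = 207.5 kg/min × 731.86 kJ/kg = 151860 kJ/min
|Q| = 2531 kW = 2.531 MW

Q = 2.53 MW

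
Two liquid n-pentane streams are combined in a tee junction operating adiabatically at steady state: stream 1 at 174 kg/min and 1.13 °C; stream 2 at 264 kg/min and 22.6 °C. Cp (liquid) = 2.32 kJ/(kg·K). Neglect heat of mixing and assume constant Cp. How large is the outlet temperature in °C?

T_out = 14.1 °C

No heat crosses the boundary, so H_out = H_in.
T_out = Σ ṁᵢCp,ᵢTᵢ / Σ ṁᵢCp,ᵢ
      = 14298 / 1016.2 = 14.071 °C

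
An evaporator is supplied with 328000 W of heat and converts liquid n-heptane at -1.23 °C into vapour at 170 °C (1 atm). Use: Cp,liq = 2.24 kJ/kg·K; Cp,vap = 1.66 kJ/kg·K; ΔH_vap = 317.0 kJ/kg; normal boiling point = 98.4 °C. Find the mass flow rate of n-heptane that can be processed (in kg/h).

Δh = 2.24×(98.4−-1.23) + 317.0 + 1.66×(170−98.4) = 659.03 kJ/kg
Q = 328000 W = 328 kJ/s = 1.1808e+06 kJ/h
ṁ = Q/Δh = 1.1808e+06 / 659.03 = 1791.7 kg/h

ṁ = 1790 kg/h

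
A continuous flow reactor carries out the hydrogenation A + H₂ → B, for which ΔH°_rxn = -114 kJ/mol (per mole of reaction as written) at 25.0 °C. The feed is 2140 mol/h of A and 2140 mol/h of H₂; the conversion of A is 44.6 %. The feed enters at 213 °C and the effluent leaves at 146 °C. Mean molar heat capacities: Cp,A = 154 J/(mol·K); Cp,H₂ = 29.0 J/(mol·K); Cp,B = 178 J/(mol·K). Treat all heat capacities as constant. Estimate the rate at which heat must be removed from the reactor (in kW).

Extent of reaction ξ = 0.446 × 2140 = 954.44 mol/h
Reaction term: ξ·ΔH°_rxn = 954.44 × -114 = -108810 kJ/h
Sensible, feed 213→25 °C: -73625 kJ/h
Outlet flows (mol/h): A 1185.6, H₂ 1185.6, B 954.44
Sensible, products 25→146 °C: 46809 kJ/h
Q = ΔH = -135620 kJ/h = -37.673 kW
Heat removed = 37.673 kW

Q_out = 37.7 kW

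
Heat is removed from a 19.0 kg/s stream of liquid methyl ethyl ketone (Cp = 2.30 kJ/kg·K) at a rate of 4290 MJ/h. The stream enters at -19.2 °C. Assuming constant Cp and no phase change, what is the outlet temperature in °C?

T_out = -46.5 °C

Q = 4290 MJ/h = 1191.7 kJ/s
ΔT = Q/(ṁ·Cp) = 1191.7/(19.0×2.30) = 27.269 K
T_out = -19.2 − 27.269 = -46.469 °C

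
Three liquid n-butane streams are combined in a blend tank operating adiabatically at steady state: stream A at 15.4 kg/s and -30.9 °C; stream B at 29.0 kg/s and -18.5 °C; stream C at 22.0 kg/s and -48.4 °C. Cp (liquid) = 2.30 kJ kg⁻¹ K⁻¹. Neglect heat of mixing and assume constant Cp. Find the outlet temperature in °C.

Adiabatic, steady state ⇒ Σ ṁᵢCp,ᵢ(T_out − Tᵢ) = 0
T_out = Σ ṁᵢCp,ᵢTᵢ / Σ ṁᵢCp,ᵢ
      = -4777.5 / 152.72 = -31.283 °C

T_out = -31.3 °C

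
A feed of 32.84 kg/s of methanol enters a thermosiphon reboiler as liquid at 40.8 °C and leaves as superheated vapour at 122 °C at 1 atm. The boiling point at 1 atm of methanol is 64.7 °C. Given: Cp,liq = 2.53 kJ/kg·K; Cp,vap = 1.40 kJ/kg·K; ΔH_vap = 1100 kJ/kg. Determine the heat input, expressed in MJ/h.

Q = 147000 MJ/h

liquid 40.8→64.7 °C: 60.467 kJ/kg
vaporisation at 64.7 °C: 1100 kJ/kg
vapour 64.7→122 °C: 80.22 kJ/kg
Δh = 60.467 + 1100 + 80.22 = 1240.7 kJ/kg
Q = ṁ·Δh = 32.84 kg/s × 1240.7 kJ/kg = 40744 kJ/s
|Q| = 40744 kW = 146680 MJ/h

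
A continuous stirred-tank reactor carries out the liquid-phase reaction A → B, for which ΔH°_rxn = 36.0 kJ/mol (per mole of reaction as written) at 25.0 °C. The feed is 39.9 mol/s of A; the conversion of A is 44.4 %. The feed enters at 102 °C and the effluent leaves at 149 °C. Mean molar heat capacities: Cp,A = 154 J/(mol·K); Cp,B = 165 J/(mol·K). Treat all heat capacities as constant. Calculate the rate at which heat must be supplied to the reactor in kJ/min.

Q_in = 57000 kJ/min

Extent of reaction ξ = 0.444 × 39.9 = 17.716 mol/s
Reaction term: ξ·ΔH°_rxn = 17.716 × 36.0 = 637.76 kJ/s
Sensible, feed 102→25 °C: -473.13 kJ/s
Outlet flows (mol/s): A 22.184, B 17.716
Sensible, products 25→149 °C: 786.09 kJ/s
Q = ΔH = 950.72 kJ/s = 950.72 kW
Heat supplied = 57043 kJ/min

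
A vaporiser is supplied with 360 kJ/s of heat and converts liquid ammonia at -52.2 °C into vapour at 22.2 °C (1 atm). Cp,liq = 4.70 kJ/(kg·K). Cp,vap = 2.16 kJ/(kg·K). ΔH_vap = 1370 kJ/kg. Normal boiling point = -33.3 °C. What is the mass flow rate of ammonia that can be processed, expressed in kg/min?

Δh = 4.70×(-33.3−-52.2) + 1370 + 2.16×(22.2−-33.3) = 1578.7 kJ/kg
Q = 360 kJ/s = 360 kJ/s = 21600 kJ/min
ṁ = Q/Δh = 21600 / 1578.7 = 13.682 kg/min

ṁ = 13.7 kg/min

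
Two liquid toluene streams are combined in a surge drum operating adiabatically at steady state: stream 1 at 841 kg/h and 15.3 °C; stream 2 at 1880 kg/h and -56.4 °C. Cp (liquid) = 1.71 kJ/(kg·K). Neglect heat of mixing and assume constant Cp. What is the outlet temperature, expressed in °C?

T_out = -34.2 °C

No heat crosses the boundary, so H_out = H_in.
T_out = Σ ṁᵢCp,ᵢTᵢ / Σ ṁᵢCp,ᵢ
      = -159310 / 4652.9 = -34.239 °C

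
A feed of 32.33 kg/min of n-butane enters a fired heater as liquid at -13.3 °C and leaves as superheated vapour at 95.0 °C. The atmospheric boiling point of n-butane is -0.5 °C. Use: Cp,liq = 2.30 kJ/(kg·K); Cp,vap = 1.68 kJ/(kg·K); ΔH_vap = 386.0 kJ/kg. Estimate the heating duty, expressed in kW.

Q = 310 kW

liquid -13.3→-0.5 °C: 29.44 kJ/kg
vaporisation at -0.5 °C: 386 kJ/kg
vapour -0.5→95.0 °C: 160.44 kJ/kg
Δh = 29.44 + 386 + 160.44 = 575.88 kJ/kg
Q = ṁ·Δh = 32.33 kg/min × 575.88 kJ/kg = 18618 kJ/min
|Q| = 310.3 kW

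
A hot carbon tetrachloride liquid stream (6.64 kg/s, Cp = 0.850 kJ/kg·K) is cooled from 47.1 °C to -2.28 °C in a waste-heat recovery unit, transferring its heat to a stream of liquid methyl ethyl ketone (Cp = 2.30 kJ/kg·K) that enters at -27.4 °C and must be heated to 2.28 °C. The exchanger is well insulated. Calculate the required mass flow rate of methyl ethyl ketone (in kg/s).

Heat released by hot stream: Q = 6.64 × 0.850 × (47.1 − -2.28) = 278.7 kJ/s
Energy balance on cold side (adiabatic exchanger): Q = ṁ_c·Cp_c·(T_c,out − T_c,in)
ṁ_c = 278.7 / [2.30 × (2.28 − -27.4)] = 4.0827 kg/s

ṁ_c = 4.08 kg/s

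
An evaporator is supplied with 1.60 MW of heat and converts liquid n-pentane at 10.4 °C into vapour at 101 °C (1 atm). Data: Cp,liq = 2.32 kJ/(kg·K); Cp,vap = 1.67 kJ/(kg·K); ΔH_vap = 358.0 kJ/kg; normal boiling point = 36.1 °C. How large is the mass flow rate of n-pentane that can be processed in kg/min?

Δh = 2.32×(36.1−10.4) + 358.0 + 1.67×(101−36.1) = 526.01 kJ/kg
Q = 1.60 MW = 1600 kJ/s = 96000 kJ/min
ṁ = Q/Δh = 96000 / 526.01 = 182.51 kg/min

ṁ = 183 kg/min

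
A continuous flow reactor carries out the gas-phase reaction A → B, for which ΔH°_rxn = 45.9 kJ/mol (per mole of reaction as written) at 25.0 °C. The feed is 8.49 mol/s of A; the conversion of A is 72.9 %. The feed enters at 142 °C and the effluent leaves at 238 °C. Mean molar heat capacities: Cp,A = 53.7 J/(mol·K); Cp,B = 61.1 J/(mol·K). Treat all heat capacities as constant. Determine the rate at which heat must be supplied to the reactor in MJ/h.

Q_in = 1220 MJ/h

Extent of reaction ξ = 0.729 × 8.49 = 6.1892 mol/s
Reaction term: ξ·ΔH°_rxn = 6.1892 × 45.9 = 284.08 kJ/s
Sensible, feed 142→25 °C: -53.342 kJ/s
Outlet flows (mol/s): A 2.3008, B 6.1892
Sensible, products 25→238 °C: 106.86 kJ/s
Q = ΔH = 337.61 kJ/s = 337.61 kW
Heat supplied = 1215.4 MJ/h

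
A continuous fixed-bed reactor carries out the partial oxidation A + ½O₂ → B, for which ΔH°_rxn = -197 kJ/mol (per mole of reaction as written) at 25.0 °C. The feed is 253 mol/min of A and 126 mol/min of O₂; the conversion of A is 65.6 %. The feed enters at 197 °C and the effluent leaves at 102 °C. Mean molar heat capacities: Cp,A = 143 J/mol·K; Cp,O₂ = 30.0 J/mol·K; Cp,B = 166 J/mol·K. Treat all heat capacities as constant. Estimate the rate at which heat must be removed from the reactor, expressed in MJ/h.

Extent of reaction ξ = 0.656 × 253 = 165.97 mol/min
Reaction term: ξ·ΔH°_rxn = 165.97 × -197 = -32696 kJ/min
Sensible, feed 197→25 °C: -6872.9 kJ/min
Outlet flows (mol/min): A 87.032, O₂ 43.016, B 165.97
Sensible, products 25→102 °C: 3179.1 kJ/min
Q = ΔH = -36390 kJ/min = -606.49 kW
Heat removed = 2183.4 MJ/h

Q_out = 2180 MJ/h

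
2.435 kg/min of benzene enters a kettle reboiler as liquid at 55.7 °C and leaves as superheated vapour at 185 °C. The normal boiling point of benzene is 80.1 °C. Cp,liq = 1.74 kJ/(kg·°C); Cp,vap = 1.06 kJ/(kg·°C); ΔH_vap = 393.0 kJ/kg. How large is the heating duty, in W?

liquid 55.7→80.1 °C: 42.456 kJ/kg
vaporisation at 80.1 °C: 393 kJ/kg
vapour 80.1→185 °C: 111.19 kJ/kg
Δh = 42.456 + 393 + 111.19 = 546.65 kJ/kg
Q = ṁ·Δh = 2.435 kg/min × 546.65 kJ/kg = 1331.1 kJ/min
|Q| = 22.185 kW = 22185 W

Q = 22200 W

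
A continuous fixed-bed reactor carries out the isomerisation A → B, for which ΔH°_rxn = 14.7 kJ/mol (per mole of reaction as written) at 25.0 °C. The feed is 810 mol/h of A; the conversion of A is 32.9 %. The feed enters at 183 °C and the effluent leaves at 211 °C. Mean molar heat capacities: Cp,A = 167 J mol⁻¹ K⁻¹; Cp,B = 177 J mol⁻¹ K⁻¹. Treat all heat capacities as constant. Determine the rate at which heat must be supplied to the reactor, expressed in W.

Q_in = 2280 W

Extent of reaction ξ = 0.329 × 810 = 266.49 mol/h
Reaction term: ξ·ΔH°_rxn = 266.49 × 14.7 = 3917.4 kJ/h
Sensible, feed 183→25 °C: -21373 kJ/h
Outlet flows (mol/h): A 543.51, B 266.49
Sensible, products 25→211 °C: 25656 kJ/h
Q = ΔH = 8200.6 kJ/h = 2.278 kW
Heat supplied = 2278 W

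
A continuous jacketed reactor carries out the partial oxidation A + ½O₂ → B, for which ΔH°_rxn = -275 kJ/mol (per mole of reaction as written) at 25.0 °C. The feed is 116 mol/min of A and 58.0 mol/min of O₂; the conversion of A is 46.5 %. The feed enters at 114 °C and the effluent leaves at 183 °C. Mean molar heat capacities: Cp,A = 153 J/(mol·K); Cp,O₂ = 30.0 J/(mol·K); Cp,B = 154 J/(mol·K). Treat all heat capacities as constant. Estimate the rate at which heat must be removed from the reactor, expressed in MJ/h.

Extent of reaction ξ = 0.465 × 116 = 53.94 mol/min
Reaction term: ξ·ΔH°_rxn = 53.94 × -275 = -14834 kJ/min
Sensible, feed 114→25 °C: -1734.4 kJ/min
Outlet flows (mol/min): A 62.06, O₂ 31.03, B 53.94
Sensible, products 25→183 °C: 2959.8 kJ/min
Q = ΔH = -13608 kJ/min = -226.8 kW
Heat removed = 816.49 MJ/h

Q_out = 816 MJ/h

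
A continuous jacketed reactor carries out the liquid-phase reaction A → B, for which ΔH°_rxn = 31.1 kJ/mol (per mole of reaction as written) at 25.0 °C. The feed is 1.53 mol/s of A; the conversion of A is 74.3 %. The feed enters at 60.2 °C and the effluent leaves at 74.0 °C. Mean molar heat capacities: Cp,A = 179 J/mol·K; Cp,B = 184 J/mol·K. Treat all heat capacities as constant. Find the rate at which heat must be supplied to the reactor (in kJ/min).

Q_in = 2360 kJ/min

Extent of reaction ξ = 0.743 × 1.53 = 1.1368 mol/s
Reaction term: ξ·ΔH°_rxn = 1.1368 × 31.1 = 35.354 kJ/s
Sensible, feed 60.2→25 °C: -9.6402 kJ/s
Outlet flows (mol/s): A 0.39321, B 1.1368
Sensible, products 25→74.0 °C: 13.698 kJ/s
Q = ΔH = 39.412 kJ/s = 39.412 kW
Heat supplied = 2364.7 kJ/min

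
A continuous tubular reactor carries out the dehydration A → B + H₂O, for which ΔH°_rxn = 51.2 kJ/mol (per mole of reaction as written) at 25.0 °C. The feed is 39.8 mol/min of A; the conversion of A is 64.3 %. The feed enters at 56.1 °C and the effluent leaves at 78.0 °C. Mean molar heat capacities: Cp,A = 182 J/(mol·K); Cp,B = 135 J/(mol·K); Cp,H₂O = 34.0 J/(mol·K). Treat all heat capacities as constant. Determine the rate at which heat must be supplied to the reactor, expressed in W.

Extent of reaction ξ = 0.643 × 39.8 = 25.591 mol/min
Reaction term: ξ·ΔH°_rxn = 25.591 × 51.2 = 1310.3 kJ/min
Sensible, feed 56.1→25 °C: -225.28 kJ/min
Outlet flows (mol/min): A 14.209, B 25.591, H₂O 25.591
Sensible, products 25→78.0 °C: 366.28 kJ/min
Q = ΔH = 1451.3 kJ/min = 24.188 kW
Heat supplied = 24188 W

Q_in = 24200 W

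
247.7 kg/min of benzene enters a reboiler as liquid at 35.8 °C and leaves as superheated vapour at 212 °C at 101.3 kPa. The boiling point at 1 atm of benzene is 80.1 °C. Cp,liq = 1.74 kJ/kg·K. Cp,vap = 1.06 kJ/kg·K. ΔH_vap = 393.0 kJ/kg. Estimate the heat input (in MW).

liquid 35.8→80.1 °C: 77.082 kJ/kg
vaporisation at 80.1 °C: 393 kJ/kg
vapour 80.1→212 °C: 139.81 kJ/kg
Δh = 77.082 + 393 + 139.81 = 609.9 kJ/kg
Q = ṁ·Δh = 247.7 kg/min × 609.9 kJ/kg = 151070 kJ/min
|Q| = 2517.9 kW = 2.5179 MW

Q = 2.52 MW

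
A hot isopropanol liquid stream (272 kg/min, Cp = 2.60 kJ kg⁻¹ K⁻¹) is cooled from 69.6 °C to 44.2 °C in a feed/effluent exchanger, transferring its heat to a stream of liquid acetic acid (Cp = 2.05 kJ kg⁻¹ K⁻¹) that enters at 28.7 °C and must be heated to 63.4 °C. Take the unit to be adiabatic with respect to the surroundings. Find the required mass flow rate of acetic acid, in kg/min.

ṁ_c = 253 kg/min

Heat released by hot stream: Q = 272 × 2.60 × (69.6 − 44.2) = 17963 kJ/min
Energy balance on cold side (adiabatic exchanger): Q = ṁ_c·Cp_c·(T_c,out − T_c,in)
ṁ_c = 17963 / [2.05 × (63.4 − 28.7)] = 252.52 kg/min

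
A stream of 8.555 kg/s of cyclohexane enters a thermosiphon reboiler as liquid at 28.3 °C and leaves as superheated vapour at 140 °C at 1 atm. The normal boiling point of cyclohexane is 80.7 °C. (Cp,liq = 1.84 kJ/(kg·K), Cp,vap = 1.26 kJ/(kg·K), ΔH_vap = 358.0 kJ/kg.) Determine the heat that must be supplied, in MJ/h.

Q = 16300 MJ/h

liquid 28.3→80.7 °C: 96.416 kJ/kg
vaporisation at 80.7 °C: 358 kJ/kg
vapour 80.7→140 °C: 74.718 kJ/kg
Δh = 96.416 + 358 + 74.718 = 529.13 kJ/kg
Q = ṁ·Δh = 8.555 kg/s × 529.13 kJ/kg = 4526.7 kJ/s
|Q| = 4526.7 kW = 16296 MJ/h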